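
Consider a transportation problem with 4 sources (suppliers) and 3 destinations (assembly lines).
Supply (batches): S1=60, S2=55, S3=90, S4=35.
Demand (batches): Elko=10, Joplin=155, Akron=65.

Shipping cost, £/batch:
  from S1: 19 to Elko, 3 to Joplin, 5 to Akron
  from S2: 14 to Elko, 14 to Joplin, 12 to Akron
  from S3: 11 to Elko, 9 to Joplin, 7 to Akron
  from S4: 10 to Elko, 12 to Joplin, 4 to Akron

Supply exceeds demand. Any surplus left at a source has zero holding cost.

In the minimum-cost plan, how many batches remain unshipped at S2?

An optimal plan:
  S1 to Joplin: 60 × £3 = £180
  S2 to Elko: 10 × £14 = £140
  S2 to Joplin: 35 × £14 = £490
  S3 to Joplin: 60 × £9 = £540
  S3 to Akron: 30 × £7 = £210
  S4 to Akron: 35 × £4 = £140
Total cost = £1700.
S2 ships 45 of its 55, leaving 10.

10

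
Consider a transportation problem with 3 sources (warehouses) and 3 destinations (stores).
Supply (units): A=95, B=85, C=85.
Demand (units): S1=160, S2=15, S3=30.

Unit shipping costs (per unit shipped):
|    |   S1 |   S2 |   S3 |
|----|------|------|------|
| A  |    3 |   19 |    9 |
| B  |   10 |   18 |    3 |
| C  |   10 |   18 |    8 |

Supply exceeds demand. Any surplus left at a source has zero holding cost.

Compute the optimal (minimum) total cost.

1295

Optimal allocation:
  A→S1: 95 × 3 = 285
  B→S1: 40 × 10 = 400
  B→S2: 15 × 18 = 270
  B→S3: 30 × 3 = 90
  C→S1: 25 × 10 = 250
Total = 285 + 400 + 270 + 90 + 250 = 1295.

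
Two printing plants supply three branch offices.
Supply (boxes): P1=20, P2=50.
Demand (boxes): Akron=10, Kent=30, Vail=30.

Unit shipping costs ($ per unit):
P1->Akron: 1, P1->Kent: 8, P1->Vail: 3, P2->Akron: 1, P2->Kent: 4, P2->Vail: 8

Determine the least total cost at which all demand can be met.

Optimal allocation:
  P1->Vail: 20 × $3 = $60
  P2->Akron: 10 × $1 = $10
  P2->Kent: 30 × $4 = $120
  P2->Vail: 10 × $8 = $80
Total = 60 + 10 + 120 + 80 = $270.
(Supply check: P1 ships 20; P2 ships 50.)

270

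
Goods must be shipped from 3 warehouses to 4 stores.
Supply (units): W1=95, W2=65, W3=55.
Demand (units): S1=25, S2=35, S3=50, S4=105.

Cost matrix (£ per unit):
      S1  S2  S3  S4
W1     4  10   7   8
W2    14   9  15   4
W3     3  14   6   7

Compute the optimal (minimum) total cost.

An optimal shipping plan:
  W1–S2: 35 × £10 = £350
  W1–S3: 20 × £7 = £140
  W1–S4: 40 × £8 = £320
  W2–S4: 65 × £4 = £260
  W3–S1: 25 × £3 = £75
  W3–S3: 30 × £6 = £180
Total = 350 + 140 + 320 + 260 + 75 + 180 = £1325.

1325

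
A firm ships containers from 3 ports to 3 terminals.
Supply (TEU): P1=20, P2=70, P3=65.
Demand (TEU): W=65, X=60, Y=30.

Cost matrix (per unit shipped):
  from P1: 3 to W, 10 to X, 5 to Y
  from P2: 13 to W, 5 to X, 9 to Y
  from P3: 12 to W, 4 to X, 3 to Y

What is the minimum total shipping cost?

One minimum-cost allocation:
  P1 to W: 20 × 3 = 60
  P2 to W: 45 × 13 = 585
  P2 to X: 25 × 5 = 125
  P3 to X: 35 × 4 = 140
  P3 to Y: 30 × 3 = 90
Total = 60 + 585 + 125 + 140 + 90 = 1000.

1000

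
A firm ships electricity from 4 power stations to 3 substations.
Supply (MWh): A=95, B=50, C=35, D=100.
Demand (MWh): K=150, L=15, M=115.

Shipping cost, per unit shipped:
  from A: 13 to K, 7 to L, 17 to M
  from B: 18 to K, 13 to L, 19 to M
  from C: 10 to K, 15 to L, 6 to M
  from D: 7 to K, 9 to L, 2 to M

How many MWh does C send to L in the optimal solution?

0

Optimal shipments:
  A->K: 80 MWh
  A->L: 15 MWh
  B->K: 50 MWh
  C->K: 20 MWh
  C->M: 15 MWh
  D->M: 100 MWh
Total cost = 2535.
The route C→L is not used.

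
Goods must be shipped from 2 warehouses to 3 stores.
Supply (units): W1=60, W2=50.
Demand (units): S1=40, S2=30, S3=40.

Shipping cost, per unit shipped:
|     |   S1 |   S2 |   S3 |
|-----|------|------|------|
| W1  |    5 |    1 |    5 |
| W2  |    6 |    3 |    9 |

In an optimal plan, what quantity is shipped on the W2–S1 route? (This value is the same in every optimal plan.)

Optimal shipments:
  W1→S2: 20 units
  W1→S3: 40 units
  W2→S1: 40 units
  W2→S2: 10 units
Total cost = 490.
So W2→S1 carries 40 units.

40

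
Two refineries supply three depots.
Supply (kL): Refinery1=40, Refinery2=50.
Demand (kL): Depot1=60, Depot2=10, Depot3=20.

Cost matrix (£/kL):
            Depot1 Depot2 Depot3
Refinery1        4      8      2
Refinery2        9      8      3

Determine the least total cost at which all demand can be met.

480

An optimal shipping plan:
  Refinery1→Depot1: 40 × £4 = £160
  Refinery2→Depot1: 20 × £9 = £180
  Refinery2→Depot2: 10 × £8 = £80
  Refinery2→Depot3: 20 × £3 = £60
Total = 160 + 180 + 80 + 60 = £480.
(Supply check: Refinery1 ships 40; Refinery2 ships 50.)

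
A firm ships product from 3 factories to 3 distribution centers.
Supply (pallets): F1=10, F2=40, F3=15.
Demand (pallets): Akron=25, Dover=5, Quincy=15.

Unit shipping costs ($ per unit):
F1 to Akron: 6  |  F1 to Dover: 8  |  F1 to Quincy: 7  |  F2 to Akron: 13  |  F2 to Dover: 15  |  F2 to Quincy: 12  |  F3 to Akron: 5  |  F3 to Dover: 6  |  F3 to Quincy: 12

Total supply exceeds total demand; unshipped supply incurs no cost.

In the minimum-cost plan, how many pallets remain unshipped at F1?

0

An optimal plan:
  F1–Akron: 10 pallets
  F2–Akron: 5 pallets
  F2–Quincy: 15 pallets
  F3–Akron: 10 pallets
  F3–Dover: 5 pallets
Total cost = $385.
F1 ships 10 of its 10, leaving 0.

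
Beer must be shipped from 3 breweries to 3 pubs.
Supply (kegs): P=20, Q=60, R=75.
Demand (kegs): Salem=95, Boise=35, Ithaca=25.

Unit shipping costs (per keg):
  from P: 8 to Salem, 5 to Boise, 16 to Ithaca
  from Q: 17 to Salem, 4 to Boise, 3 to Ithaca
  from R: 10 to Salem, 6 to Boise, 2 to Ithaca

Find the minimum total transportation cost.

Optimal allocation:
  P→Salem: 20 kegs
  Q→Boise: 35 kegs
  Q→Ithaca: 25 kegs
  R→Salem: 75 kegs
Total cost = 1125.

1125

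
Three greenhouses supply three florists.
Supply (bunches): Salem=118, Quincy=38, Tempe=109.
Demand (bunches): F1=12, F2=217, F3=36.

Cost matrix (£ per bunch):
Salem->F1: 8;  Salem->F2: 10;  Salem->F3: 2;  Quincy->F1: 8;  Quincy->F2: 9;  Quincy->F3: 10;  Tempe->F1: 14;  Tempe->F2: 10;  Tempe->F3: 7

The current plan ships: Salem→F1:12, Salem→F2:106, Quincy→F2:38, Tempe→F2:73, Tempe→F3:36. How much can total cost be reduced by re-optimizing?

Current plan cost = 12·8 + 106·10 + 38·9 + 73·10 + 36·7 = £2480.
Optimal plan:
  Salem–F1: 12 bunches
  Salem–F2: 70 bunches
  Salem–F3: 36 bunches
  Quincy–F2: 38 bunches
  Tempe–F2: 109 bunches
Optimal cost = £2300.
Saving = 2480 − 2300 = £180.

180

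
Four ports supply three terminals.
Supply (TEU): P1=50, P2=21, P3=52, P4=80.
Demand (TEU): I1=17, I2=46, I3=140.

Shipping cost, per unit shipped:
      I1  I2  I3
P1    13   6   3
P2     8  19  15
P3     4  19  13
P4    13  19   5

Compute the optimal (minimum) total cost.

1526

An optimal shipping plan:
  P1->I2: 46 TEU
  P1->I3: 4 TEU
  P2->I3: 21 TEU
  P3->I1: 17 TEU
  P3->I3: 35 TEU
  P4->I3: 80 TEU
Total cost = 1526.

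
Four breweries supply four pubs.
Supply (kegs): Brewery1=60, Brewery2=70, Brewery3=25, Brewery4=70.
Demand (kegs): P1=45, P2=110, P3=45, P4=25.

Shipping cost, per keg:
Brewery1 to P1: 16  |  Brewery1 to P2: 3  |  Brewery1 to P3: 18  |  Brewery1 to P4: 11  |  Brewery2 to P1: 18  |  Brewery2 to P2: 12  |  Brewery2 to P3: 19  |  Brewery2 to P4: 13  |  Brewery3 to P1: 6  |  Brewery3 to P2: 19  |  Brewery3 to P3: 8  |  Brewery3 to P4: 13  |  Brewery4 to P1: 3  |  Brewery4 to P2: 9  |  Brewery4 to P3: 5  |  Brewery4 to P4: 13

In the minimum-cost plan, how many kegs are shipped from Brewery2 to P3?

0

Optimal shipments:
  Brewery1–P2: 60 × 3 = 180
  Brewery2–P2: 45 × 12 = 540
  Brewery2–P4: 25 × 13 = 325
  Brewery3–P3: 25 × 8 = 200
  Brewery4–P1: 45 × 3 = 135
  Brewery4–P2: 5 × 9 = 45
  Brewery4–P3: 20 × 5 = 100
Total cost = 1525.
The route Brewery2→P3 is not used.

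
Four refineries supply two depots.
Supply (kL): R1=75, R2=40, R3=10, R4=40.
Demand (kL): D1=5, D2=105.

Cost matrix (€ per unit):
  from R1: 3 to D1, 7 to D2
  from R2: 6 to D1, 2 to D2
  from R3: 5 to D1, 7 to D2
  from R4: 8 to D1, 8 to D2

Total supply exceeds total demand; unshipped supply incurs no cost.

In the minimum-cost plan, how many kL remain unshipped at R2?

0

An optimal plan:
  R1→D1: 5 kL
  R1→D2: 65 kL
  R2→D2: 40 kL
Total cost = €550.
R2 ships 40 of its 40, leaving 0.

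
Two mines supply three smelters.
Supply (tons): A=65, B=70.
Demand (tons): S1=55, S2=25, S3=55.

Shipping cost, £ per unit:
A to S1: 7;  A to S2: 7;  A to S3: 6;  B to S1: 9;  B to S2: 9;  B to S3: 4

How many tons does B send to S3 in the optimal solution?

55

The minimum-cost plan:
  A–S1: 55 × £7 = £385
  A–S2: 10 × £7 = £70
  B–S2: 15 × £9 = £135
  B–S3: 55 × £4 = £220
Total cost = £810.
So B→S3 carries 55 tons.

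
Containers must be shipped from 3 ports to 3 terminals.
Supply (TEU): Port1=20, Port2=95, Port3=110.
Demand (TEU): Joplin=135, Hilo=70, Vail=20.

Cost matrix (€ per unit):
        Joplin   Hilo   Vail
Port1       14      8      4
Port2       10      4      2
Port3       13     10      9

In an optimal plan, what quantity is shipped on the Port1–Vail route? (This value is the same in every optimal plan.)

The minimum-cost plan:
  Port1->Vail: 20 × €4 = €80
  Port2->Joplin: 25 × €10 = €250
  Port2->Hilo: 70 × €4 = €280
  Port3->Joplin: 110 × €13 = €1430
Total cost = €2040.
So Port1→Vail carries 20 TEU.

20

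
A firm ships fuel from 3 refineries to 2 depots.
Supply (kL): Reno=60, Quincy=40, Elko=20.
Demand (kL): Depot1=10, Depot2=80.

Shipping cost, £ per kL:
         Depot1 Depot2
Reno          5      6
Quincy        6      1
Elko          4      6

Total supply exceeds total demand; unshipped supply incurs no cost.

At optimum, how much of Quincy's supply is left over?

Minimum-cost shipments:
  Reno–Depot2: 40 × £6 = £240
  Quincy–Depot2: 40 × £1 = £40
  Elko–Depot1: 10 × £4 = £40
Total cost = £320.
Quincy ships 40 of its 40, leaving 0.

0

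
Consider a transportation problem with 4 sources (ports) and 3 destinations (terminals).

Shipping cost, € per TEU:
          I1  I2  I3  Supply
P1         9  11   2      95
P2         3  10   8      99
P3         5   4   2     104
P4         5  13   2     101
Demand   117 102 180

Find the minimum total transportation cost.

1155

Optimal allocation:
  P1 to I3: 95 × €2 = €190
  P2 to I1: 99 × €3 = €297
  P3 to I1: 2 × €5 = €10
  P3 to I2: 102 × €4 = €408
  P4 to I1: 16 × €5 = €80
  P4 to I3: 85 × €2 = €170
Total = 190 + 297 + 10 + 408 + 80 + 170 = €1155.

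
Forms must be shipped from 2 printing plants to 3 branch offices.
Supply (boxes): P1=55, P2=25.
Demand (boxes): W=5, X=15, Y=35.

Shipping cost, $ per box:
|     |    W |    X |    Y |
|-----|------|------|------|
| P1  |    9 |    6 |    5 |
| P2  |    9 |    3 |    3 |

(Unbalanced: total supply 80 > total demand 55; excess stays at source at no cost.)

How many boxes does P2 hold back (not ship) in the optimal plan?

0

An optimal plan:
  P1→W: 5 boxes
  P1→Y: 25 boxes
  P2→X: 15 boxes
  P2→Y: 10 boxes
Total cost = $245.
P2 ships 25 of its 25, leaving 0.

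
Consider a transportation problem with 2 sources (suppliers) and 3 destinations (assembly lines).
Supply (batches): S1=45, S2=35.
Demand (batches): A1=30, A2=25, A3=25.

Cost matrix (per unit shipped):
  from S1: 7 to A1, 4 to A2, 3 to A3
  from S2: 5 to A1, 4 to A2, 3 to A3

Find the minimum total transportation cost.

A cheapest plan:
  S1 to A2: 25 × 4 = 100
  S1 to A3: 20 × 3 = 60
  S2 to A1: 30 × 5 = 150
  S2 to A3: 5 × 3 = 15
Total = 100 + 60 + 150 + 15 = 325.

325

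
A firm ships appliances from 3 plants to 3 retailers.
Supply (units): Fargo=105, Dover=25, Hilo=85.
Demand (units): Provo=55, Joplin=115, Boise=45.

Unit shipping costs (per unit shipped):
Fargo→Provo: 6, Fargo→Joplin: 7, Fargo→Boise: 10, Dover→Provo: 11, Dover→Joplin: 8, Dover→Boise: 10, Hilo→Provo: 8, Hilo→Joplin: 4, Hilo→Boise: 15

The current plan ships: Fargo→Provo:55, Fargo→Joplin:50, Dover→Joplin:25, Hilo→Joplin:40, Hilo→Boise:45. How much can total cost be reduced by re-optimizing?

Current plan cost = 55·6 + 50·7 + 25·8 + 40·4 + 45·15 = 1715.
Optimal plan:
  Fargo->Provo: 55 units
  Fargo->Joplin: 30 units
  Fargo->Boise: 20 units
  Dover->Boise: 25 units
  Hilo->Joplin: 85 units
Optimal cost = 1330.
Saving = 1715 − 1330 = 385.

385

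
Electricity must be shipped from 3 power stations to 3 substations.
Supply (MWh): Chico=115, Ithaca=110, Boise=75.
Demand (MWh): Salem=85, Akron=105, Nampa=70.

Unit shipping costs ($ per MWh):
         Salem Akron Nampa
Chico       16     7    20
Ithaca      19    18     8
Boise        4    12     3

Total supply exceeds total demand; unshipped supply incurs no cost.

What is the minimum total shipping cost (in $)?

1755

An optimal shipping plan:
  Chico→Salem: 10 MWh
  Chico→Akron: 105 MWh
  Ithaca→Nampa: 70 MWh
  Boise→Salem: 75 MWh
Total cost = $1755.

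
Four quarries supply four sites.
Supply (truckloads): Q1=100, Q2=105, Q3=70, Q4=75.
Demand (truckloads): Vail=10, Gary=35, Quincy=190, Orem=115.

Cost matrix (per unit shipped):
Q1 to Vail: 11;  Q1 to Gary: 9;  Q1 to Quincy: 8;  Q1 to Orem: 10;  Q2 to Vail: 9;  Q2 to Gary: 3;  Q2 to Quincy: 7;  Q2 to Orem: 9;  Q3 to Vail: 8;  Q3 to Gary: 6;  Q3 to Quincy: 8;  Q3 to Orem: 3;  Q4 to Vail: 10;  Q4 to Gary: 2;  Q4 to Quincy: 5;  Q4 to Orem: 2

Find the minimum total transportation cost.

1865

One minimum-cost allocation:
  Q1→Quincy: 100 × 8 = 800
  Q2→Gary: 35 × 3 = 105
  Q2→Quincy: 70 × 7 = 490
  Q3→Vail: 10 × 8 = 80
  Q3→Orem: 60 × 3 = 180
  Q4→Quincy: 20 × 5 = 100
  Q4→Orem: 55 × 2 = 110
Total = 800 + 105 + 490 + 80 + 180 + 100 + 110 = 1865.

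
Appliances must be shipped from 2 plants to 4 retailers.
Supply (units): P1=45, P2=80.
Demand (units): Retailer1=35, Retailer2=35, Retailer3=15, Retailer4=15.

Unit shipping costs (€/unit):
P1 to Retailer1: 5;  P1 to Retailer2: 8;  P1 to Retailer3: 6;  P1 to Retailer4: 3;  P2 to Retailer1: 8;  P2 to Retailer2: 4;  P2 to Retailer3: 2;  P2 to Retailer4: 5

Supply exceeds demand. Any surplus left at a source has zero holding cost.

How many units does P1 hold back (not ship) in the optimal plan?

0

Minimum-cost shipments:
  P1→Retailer1: 35 × €5 = €175
  P1→Retailer4: 10 × €3 = €30
  P2→Retailer2: 35 × €4 = €140
  P2→Retailer3: 15 × €2 = €30
  P2→Retailer4: 5 × €5 = €25
Total cost = €400.
P1 ships 45 of its 45, leaving 0.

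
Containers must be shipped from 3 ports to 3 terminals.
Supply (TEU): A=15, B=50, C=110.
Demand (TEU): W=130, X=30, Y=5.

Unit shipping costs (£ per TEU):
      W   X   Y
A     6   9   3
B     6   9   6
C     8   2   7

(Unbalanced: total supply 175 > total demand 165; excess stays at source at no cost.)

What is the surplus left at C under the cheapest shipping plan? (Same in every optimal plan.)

Minimum-cost shipments:
  A–W: 10 TEU
  A–Y: 5 TEU
  B–W: 50 TEU
  C–W: 70 TEU
  C–X: 30 TEU
Total cost = £995.
C ships 100 of its 110, leaving 10.

10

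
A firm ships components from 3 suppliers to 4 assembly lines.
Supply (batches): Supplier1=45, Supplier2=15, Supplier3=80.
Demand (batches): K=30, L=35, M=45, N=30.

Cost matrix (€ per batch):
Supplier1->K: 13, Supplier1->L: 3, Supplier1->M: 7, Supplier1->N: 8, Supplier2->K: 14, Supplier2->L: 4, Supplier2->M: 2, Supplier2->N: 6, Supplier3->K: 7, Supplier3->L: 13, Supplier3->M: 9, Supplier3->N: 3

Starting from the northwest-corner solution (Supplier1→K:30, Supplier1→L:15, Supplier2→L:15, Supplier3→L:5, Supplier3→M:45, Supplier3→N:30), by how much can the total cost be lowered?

Current plan cost = 30·13 + 15·3 + 15·4 + 5·13 + 45·9 + 30·3 = €1055.
Optimal plan:
  Supplier1–L: 35 × €3 = €105
  Supplier1–M: 10 × €7 = €70
  Supplier2–M: 15 × €2 = €30
  Supplier3–K: 30 × €7 = €210
  Supplier3–M: 20 × €9 = €180
  Supplier3–N: 30 × €3 = €90
Optimal cost = €685.
Saving = 1055 − 685 = €370.

370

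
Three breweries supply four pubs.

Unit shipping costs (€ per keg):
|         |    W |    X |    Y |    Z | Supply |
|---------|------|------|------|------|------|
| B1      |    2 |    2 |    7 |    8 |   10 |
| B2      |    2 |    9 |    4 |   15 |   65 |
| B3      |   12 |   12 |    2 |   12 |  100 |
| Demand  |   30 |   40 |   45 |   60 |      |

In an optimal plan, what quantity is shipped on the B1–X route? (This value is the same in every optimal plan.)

Optimal shipments:
  B1→X: 10 × €2 = €20
  B2→W: 30 × €2 = €60
  B2→X: 30 × €9 = €270
  B2→Y: 5 × €4 = €20
  B3→Y: 40 × €2 = €80
  B3→Z: 60 × €12 = €720
Total cost = €1170.
So B1→X carries 10 kegs.

10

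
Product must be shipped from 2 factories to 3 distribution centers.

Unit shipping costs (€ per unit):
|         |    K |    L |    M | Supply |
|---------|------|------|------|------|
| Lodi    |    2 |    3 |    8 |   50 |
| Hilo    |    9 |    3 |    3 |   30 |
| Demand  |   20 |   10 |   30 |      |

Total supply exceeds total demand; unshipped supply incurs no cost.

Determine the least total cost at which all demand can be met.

A cheapest plan:
  Lodi to K: 20 × €2 = €40
  Lodi to L: 10 × €3 = €30
  Hilo to M: 30 × €3 = €90
Total = 40 + 30 + 90 = €160.

160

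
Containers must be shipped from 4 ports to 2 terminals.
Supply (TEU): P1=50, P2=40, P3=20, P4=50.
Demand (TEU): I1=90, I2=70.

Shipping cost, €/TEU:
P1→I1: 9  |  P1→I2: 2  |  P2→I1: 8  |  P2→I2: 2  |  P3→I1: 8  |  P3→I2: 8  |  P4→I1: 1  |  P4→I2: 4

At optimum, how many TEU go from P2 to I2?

The minimum-cost plan:
  P1 to I2: 50 × €2 = €100
  P2 to I1: 20 × €8 = €160
  P2 to I2: 20 × €2 = €40
  P3 to I1: 20 × €8 = €160
  P4 to I1: 50 × €1 = €50
Total cost = €510.
So P2→I2 carries 20 TEU.

20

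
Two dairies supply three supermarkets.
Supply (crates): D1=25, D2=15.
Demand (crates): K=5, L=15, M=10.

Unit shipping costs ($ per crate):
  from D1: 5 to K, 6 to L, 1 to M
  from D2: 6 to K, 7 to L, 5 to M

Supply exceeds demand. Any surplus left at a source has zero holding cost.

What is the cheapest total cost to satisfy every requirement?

130

A cheapest plan:
  D1→K: 5 × $5 = $25
  D1→L: 10 × $6 = $60
  D1→M: 10 × $1 = $10
  D2→L: 5 × $7 = $35
Total = 25 + 60 + 10 + 35 = $130.
(Supply check: D1 ships 25; D2 ships 5.)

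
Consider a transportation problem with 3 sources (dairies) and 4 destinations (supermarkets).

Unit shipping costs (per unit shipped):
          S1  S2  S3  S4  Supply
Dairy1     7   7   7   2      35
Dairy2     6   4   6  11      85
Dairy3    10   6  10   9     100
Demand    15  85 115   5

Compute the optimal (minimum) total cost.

One minimum-cost allocation:
  Dairy1->S3: 30 × 7 = 210
  Dairy1->S4: 5 × 2 = 10
  Dairy2->S1: 15 × 6 = 90
  Dairy2->S3: 70 × 6 = 420
  Dairy3->S2: 85 × 6 = 510
  Dairy3->S3: 15 × 10 = 150
Total = 210 + 10 + 90 + 420 + 510 + 150 = 1390.

1390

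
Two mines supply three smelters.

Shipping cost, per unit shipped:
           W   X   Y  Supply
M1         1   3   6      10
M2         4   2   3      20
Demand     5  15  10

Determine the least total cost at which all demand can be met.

70

An optimal shipping plan:
  M1–W: 5 tons
  M1–X: 5 tons
  M2–X: 10 tons
  M2–Y: 10 tons
Total cost = 70.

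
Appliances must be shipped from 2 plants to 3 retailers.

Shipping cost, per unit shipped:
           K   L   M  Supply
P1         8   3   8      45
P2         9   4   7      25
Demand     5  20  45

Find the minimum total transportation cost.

Optimal allocation:
  P1→K: 5 units
  P1→L: 20 units
  P1→M: 20 units
  P2→M: 25 units
Total cost = 435.

435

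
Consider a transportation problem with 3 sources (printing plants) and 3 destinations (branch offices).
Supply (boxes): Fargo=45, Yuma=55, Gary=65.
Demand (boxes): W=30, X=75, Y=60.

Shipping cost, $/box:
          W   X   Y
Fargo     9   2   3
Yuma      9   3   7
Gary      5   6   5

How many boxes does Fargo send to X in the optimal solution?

20

Optimal shipments:
  Fargo to X: 20 × $2 = $40
  Fargo to Y: 25 × $3 = $75
  Yuma to X: 55 × $3 = $165
  Gary to W: 30 × $5 = $150
  Gary to Y: 35 × $5 = $175
Total cost = $605.
So Fargo→X carries 20 boxes.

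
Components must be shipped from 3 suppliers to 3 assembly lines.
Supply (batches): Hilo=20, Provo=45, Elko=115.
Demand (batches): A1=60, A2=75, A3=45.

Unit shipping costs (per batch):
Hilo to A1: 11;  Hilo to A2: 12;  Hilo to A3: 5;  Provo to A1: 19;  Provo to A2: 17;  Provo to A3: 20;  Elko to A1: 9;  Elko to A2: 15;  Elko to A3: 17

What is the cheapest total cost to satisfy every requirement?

2280

One minimum-cost allocation:
  Hilo->A3: 20 × 5 = 100
  Provo->A2: 45 × 17 = 765
  Elko->A1: 60 × 9 = 540
  Elko->A2: 30 × 15 = 450
  Elko->A3: 25 × 17 = 425
Total = 100 + 765 + 540 + 450 + 425 = 2280.
(Supply check: Hilo ships 20; Provo ships 45; Elko ships 115.)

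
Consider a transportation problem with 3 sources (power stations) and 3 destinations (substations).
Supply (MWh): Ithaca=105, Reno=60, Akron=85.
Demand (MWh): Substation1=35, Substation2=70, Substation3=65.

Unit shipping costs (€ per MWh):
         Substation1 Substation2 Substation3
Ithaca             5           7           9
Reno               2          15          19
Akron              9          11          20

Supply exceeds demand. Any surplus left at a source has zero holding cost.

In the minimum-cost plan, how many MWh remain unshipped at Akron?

An optimal plan:
  Ithaca→Substation2: 40 × €7 = €280
  Ithaca→Substation3: 65 × €9 = €585
  Reno→Substation1: 35 × €2 = €70
  Akron→Substation2: 30 × €11 = €330
Total cost = €1265.
Akron ships 30 of its 85, leaving 55.

55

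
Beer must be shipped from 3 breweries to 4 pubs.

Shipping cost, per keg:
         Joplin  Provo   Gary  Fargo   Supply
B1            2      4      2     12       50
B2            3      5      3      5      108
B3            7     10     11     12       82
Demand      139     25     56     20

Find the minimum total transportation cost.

1088

A cheapest plan:
  B1 to Provo: 25 × 4 = 100
  B1 to Gary: 25 × 2 = 50
  B2 to Joplin: 57 × 3 = 171
  B2 to Gary: 31 × 3 = 93
  B2 to Fargo: 20 × 5 = 100
  B3 to Joplin: 82 × 7 = 574
Total = 100 + 50 + 171 + 93 + 100 + 574 = 1088.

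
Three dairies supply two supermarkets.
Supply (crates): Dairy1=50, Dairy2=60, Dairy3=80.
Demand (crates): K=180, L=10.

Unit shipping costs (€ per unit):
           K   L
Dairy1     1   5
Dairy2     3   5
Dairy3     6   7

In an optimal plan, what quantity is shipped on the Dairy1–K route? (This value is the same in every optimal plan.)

50

Optimal shipments:
  Dairy1→K: 50 × €1 = €50
  Dairy2→K: 60 × €3 = €180
  Dairy3→K: 70 × €6 = €420
  Dairy3→L: 10 × €7 = €70
Total cost = €720.
So Dairy1→K carries 50 crates.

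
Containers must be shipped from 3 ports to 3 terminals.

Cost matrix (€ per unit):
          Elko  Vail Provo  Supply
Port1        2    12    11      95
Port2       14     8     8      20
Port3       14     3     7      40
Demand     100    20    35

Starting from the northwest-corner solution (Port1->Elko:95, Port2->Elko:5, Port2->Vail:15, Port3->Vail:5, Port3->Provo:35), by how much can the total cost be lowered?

60

Current plan cost = 95·2 + 5·14 + 15·8 + 5·3 + 35·7 = €640.
Optimal plan:
  Port1 to Elko: 95 × €2 = €190
  Port2 to Elko: 5 × €14 = €70
  Port2 to Provo: 15 × €8 = €120
  Port3 to Vail: 20 × €3 = €60
  Port3 to Provo: 20 × €7 = €140
Optimal cost = €580.
Saving = 640 − 580 = €60.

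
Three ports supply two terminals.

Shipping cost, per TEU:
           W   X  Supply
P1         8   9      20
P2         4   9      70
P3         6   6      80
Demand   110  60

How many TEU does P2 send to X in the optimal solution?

Optimal shipments:
  P1→W: 20 TEU
  P2→W: 70 TEU
  P3→W: 20 TEU
  P3→X: 60 TEU
Total cost = 920.
The route P2→X is not used.

0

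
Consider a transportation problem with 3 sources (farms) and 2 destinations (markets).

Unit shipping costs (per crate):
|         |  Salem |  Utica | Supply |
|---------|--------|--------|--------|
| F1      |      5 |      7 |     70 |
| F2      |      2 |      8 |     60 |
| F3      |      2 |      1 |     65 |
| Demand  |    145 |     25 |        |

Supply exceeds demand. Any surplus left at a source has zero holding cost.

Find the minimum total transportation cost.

450

An optimal shipping plan:
  F1→Salem: 45 × 5 = 225
  F2→Salem: 60 × 2 = 120
  F3→Salem: 40 × 2 = 80
  F3→Utica: 25 × 1 = 25
Total = 225 + 120 + 80 + 25 = 450.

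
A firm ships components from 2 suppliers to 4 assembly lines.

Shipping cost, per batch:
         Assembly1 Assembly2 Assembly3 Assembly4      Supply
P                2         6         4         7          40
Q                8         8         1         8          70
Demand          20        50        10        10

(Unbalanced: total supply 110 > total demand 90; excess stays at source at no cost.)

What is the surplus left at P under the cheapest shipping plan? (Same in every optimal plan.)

An optimal plan:
  P to Assembly1: 20 batches
  P to Assembly2: 20 batches
  Q to Assembly2: 30 batches
  Q to Assembly3: 10 batches
  Q to Assembly4: 10 batches
Total cost = 490.
P ships 40 of its 40, leaving 0.

0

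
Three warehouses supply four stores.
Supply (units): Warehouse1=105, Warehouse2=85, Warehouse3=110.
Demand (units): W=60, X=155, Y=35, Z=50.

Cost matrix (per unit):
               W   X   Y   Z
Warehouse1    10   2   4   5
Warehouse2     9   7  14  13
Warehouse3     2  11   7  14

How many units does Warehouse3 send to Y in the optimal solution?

35

The minimum-cost plan:
  Warehouse1->X: 70 units
  Warehouse1->Z: 35 units
  Warehouse2->X: 85 units
  Warehouse3->W: 60 units
  Warehouse3->Y: 35 units
  Warehouse3->Z: 15 units
Total cost = 1485.
So Warehouse3→Y carries 35 units.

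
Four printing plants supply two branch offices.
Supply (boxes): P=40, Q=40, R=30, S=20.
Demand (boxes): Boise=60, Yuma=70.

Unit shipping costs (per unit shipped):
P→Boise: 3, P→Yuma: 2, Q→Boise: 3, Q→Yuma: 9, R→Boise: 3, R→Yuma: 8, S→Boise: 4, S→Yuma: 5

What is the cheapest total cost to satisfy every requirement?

Optimal allocation:
  P–Yuma: 40 × 2 = 80
  Q–Boise: 40 × 3 = 120
  R–Boise: 20 × 3 = 60
  R–Yuma: 10 × 8 = 80
  S–Yuma: 20 × 5 = 100
Total = 80 + 120 + 60 + 80 + 100 = 440.
(Supply check: P ships 40; Q ships 40; R ships 30; S ships 20.)

440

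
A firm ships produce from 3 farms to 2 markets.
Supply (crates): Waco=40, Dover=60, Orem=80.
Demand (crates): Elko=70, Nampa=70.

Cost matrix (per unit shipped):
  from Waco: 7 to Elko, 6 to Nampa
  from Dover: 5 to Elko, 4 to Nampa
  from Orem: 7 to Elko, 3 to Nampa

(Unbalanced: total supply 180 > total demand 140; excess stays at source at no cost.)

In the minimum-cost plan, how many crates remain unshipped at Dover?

An optimal plan:
  Dover–Elko: 60 × 5 = 300
  Orem–Elko: 10 × 7 = 70
  Orem–Nampa: 70 × 3 = 210
Total cost = 580.
Dover ships 60 of its 60, leaving 0.

0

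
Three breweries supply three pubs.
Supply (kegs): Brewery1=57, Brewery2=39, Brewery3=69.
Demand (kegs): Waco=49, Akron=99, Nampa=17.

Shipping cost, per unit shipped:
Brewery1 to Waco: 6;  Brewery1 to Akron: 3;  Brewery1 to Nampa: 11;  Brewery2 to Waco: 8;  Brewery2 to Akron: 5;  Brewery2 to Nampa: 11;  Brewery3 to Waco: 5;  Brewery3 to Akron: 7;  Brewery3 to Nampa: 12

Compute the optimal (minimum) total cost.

One minimum-cost allocation:
  Brewery1–Akron: 57 × 3 = 171
  Brewery2–Akron: 39 × 5 = 195
  Brewery3–Waco: 49 × 5 = 245
  Brewery3–Akron: 3 × 7 = 21
  Brewery3–Nampa: 17 × 12 = 204
Total = 171 + 195 + 245 + 21 + 204 = 836.

836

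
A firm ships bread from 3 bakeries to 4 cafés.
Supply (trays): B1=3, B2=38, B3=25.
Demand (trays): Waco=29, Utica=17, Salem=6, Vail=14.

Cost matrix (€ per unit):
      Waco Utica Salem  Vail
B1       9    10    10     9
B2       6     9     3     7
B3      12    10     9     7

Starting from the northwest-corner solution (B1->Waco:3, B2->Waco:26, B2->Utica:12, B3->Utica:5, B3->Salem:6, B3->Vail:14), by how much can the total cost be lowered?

Current plan cost = 3·9 + 26·6 + 12·9 + 5·10 + 6·9 + 14·7 = €493.
Optimal plan:
  B1→Utica: 3 × €10 = €30
  B2→Waco: 29 × €6 = €174
  B2→Utica: 3 × €9 = €27
  B2→Salem: 6 × €3 = €18
  B3→Utica: 11 × €10 = €110
  B3→Vail: 14 × €7 = €98
Optimal cost = €457.
Saving = 493 − 457 = €36.

36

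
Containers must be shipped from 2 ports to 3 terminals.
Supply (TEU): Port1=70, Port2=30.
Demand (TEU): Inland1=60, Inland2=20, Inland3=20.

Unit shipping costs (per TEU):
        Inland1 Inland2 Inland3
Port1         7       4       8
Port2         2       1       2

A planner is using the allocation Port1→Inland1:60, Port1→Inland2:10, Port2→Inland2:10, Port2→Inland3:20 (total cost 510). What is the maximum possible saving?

Current plan cost = 60·7 + 10·4 + 10·1 + 20·2 = 510.
Optimal plan:
  Port1→Inland1: 50 TEU
  Port1→Inland2: 20 TEU
  Port2→Inland1: 10 TEU
  Port2→Inland3: 20 TEU
Optimal cost = 490.
Saving = 510 − 490 = 20.

20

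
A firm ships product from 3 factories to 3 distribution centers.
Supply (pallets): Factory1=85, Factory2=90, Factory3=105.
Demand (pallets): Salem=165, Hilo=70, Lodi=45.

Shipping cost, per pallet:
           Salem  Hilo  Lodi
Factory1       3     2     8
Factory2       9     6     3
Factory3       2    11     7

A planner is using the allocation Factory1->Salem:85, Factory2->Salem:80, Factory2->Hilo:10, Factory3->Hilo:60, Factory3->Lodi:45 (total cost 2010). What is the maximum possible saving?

Current plan cost = 85·3 + 80·9 + 10·6 + 60·11 + 45·7 = 2010.
Optimal plan:
  Factory1–Salem: 60 × 3 = 180
  Factory1–Hilo: 25 × 2 = 50
  Factory2–Hilo: 45 × 6 = 270
  Factory2–Lodi: 45 × 3 = 135
  Factory3–Salem: 105 × 2 = 210
Optimal cost = 845.
Saving = 2010 − 845 = 1165.

1165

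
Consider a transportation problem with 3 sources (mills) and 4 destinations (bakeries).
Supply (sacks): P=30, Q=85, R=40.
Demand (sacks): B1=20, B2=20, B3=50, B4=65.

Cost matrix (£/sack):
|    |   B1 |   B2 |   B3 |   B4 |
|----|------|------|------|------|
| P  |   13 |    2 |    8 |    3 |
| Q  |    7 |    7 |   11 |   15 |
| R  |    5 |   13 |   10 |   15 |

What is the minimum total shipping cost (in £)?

1385

An optimal shipping plan:
  P→B4: 30 sacks
  Q→B2: 20 sacks
  Q→B3: 30 sacks
  Q→B4: 35 sacks
  R→B1: 20 sacks
  R→B3: 20 sacks
Total cost = £1385.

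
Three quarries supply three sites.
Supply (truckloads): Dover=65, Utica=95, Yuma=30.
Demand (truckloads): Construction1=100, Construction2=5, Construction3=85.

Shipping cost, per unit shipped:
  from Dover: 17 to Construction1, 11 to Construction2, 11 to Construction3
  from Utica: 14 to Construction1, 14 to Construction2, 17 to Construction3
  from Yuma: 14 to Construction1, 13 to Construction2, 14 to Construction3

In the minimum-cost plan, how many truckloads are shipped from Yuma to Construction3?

Solving gives:
  Dover→Construction3: 65 × 11 = 715
  Utica→Construction1: 95 × 14 = 1330
  Yuma→Construction1: 5 × 14 = 70
  Yuma→Construction2: 5 × 13 = 65
  Yuma→Construction3: 20 × 14 = 280
Total cost = 2460.
So Yuma→Construction3 carries 20 truckloads.

20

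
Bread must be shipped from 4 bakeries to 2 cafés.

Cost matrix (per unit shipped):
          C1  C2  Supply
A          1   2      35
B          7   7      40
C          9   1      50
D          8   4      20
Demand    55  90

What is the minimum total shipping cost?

445

Optimal allocation:
  A->C1: 35 × 1 = 35
  B->C1: 20 × 7 = 140
  B->C2: 20 × 7 = 140
  C->C2: 50 × 1 = 50
  D->C2: 20 × 4 = 80
Total = 35 + 140 + 140 + 50 + 80 = 445.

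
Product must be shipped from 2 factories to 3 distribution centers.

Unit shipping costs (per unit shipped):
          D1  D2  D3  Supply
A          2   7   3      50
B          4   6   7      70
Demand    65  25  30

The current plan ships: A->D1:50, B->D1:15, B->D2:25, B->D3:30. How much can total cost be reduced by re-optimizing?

Current plan cost = 50·2 + 15·4 + 25·6 + 30·7 = 520.
Optimal plan:
  A->D1: 20 × 2 = 40
  A->D3: 30 × 3 = 90
  B->D1: 45 × 4 = 180
  B->D2: 25 × 6 = 150
Optimal cost = 460.
Saving = 520 − 460 = 60.

60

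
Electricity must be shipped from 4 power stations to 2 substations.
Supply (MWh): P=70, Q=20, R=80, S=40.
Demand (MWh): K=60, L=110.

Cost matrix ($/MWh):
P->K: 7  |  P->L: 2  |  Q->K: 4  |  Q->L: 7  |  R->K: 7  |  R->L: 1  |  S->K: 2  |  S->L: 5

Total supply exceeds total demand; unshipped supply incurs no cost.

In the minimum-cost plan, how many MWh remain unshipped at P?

40

Minimum-cost shipments:
  P–L: 30 MWh
  Q–K: 20 MWh
  R–L: 80 MWh
  S–K: 40 MWh
Total cost = $300.
P ships 30 of its 70, leaving 40.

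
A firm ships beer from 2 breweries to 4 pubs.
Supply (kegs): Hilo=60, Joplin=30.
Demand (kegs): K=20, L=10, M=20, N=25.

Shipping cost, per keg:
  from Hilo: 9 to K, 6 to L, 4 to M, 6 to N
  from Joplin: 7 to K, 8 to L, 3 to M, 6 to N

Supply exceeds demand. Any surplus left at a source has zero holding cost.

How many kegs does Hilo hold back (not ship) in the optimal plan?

An optimal plan:
  Hilo->L: 10 × 6 = 60
  Hilo->M: 10 × 4 = 40
  Hilo->N: 25 × 6 = 150
  Joplin->K: 20 × 7 = 140
  Joplin->M: 10 × 3 = 30
Total cost = 420.
Hilo ships 45 of its 60, leaving 15.

15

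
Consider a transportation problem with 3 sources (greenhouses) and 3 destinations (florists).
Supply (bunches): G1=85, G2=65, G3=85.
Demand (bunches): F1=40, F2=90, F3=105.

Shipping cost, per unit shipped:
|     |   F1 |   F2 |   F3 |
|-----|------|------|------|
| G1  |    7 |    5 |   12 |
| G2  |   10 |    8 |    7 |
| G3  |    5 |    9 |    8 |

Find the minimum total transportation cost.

A cheapest plan:
  G1→F2: 85 × 5 = 425
  G2→F3: 65 × 7 = 455
  G3→F1: 40 × 5 = 200
  G3→F2: 5 × 9 = 45
  G3→F3: 40 × 8 = 320
Total = 425 + 455 + 200 + 45 + 320 = 1445.
(Supply check: G1 ships 85; G2 ships 65; G3 ships 85.)

1445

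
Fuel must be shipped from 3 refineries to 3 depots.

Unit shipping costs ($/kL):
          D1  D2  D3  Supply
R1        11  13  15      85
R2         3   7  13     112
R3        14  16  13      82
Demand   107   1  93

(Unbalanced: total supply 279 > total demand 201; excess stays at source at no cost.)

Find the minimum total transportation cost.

An optimal shipping plan:
  R1 to D3: 7 × $15 = $105
  R2 to D1: 107 × $3 = $321
  R2 to D2: 1 × $7 = $7
  R2 to D3: 4 × $13 = $52
  R3 to D3: 82 × $13 = $1066
Total = 105 + 321 + 7 + 52 + 1066 = $1551.

1551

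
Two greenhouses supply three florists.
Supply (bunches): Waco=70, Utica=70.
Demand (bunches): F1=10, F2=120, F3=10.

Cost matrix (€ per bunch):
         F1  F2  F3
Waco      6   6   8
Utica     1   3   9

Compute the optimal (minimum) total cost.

One minimum-cost allocation:
  Waco->F2: 60 × €6 = €360
  Waco->F3: 10 × €8 = €80
  Utica->F1: 10 × €1 = €10
  Utica->F2: 60 × €3 = €180
Total = 360 + 80 + 10 + 180 = €630.

630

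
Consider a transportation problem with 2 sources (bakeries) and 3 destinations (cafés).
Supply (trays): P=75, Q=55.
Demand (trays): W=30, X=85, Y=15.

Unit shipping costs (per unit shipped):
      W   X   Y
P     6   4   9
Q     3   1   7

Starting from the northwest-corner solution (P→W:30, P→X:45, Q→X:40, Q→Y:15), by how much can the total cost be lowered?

Current plan cost = 30·6 + 45·4 + 40·1 + 15·7 = 505.
Optimal plan:
  P->W: 30 trays
  P->X: 30 trays
  P->Y: 15 trays
  Q->X: 55 trays
Optimal cost = 490.
Saving = 505 − 490 = 15.

15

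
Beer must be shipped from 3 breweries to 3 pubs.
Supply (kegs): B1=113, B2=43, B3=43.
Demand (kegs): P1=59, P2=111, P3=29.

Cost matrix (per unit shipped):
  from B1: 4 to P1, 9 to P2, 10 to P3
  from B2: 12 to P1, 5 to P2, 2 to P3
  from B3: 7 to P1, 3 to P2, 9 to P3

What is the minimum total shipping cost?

979

An optimal shipping plan:
  B1→P1: 59 × 4 = 236
  B1→P2: 54 × 9 = 486
  B2→P2: 14 × 5 = 70
  B2→P3: 29 × 2 = 58
  B3→P2: 43 × 3 = 129
Total = 236 + 486 + 70 + 58 + 129 = 979.
(Supply check: B1 ships 113; B2 ships 43; B3 ships 43.)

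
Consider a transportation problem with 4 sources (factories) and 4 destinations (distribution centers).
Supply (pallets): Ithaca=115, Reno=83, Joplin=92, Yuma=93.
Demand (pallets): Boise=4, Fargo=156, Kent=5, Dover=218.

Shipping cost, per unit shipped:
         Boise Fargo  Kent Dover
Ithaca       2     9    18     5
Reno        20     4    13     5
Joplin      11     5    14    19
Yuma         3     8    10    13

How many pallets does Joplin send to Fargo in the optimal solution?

Optimal shipments:
  Ithaca→Dover: 115 × 5 = 575
  Reno→Dover: 83 × 5 = 415
  Joplin→Fargo: 92 × 5 = 460
  Yuma→Boise: 4 × 3 = 12
  Yuma→Fargo: 64 × 8 = 512
  Yuma→Kent: 5 × 10 = 50
  Yuma→Dover: 20 × 13 = 260
Total cost = 2284.
So Joplin→Fargo carries 92 pallets.

92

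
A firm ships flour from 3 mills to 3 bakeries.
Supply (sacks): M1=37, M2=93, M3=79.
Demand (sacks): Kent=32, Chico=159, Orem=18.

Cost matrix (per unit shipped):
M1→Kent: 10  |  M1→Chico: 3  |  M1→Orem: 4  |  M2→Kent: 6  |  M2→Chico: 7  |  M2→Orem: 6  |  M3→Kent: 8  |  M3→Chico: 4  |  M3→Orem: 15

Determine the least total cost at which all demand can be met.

1028

Optimal allocation:
  M1->Chico: 37 × 3 = 111
  M2->Kent: 32 × 6 = 192
  M2->Chico: 43 × 7 = 301
  M2->Orem: 18 × 6 = 108
  M3->Chico: 79 × 4 = 316
Total = 111 + 192 + 301 + 108 + 316 = 1028.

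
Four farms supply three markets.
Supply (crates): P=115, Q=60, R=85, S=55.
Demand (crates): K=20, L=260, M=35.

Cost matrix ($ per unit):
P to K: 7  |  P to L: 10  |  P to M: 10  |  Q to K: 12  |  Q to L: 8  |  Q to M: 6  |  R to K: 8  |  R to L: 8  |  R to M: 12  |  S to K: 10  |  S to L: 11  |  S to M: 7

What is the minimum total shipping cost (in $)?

2715

An optimal shipping plan:
  P->K: 20 × $7 = $140
  P->L: 95 × $10 = $950
  Q->L: 60 × $8 = $480
  R->L: 85 × $8 = $680
  S->L: 20 × $11 = $220
  S->M: 35 × $7 = $245
Total = 140 + 950 + 480 + 680 + 220 + 245 = $2715.
(Supply check: P ships 115; Q ships 60; R ships 85; S ships 55.)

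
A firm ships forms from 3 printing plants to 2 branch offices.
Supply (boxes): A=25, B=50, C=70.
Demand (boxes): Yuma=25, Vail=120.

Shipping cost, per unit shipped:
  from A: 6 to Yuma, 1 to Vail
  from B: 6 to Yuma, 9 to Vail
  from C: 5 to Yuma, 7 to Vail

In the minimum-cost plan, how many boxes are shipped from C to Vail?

Solving gives:
  A->Vail: 25 × 1 = 25
  B->Yuma: 25 × 6 = 150
  B->Vail: 25 × 9 = 225
  C->Vail: 70 × 7 = 490
Total cost = 890.
So C→Vail carries 70 boxes.

70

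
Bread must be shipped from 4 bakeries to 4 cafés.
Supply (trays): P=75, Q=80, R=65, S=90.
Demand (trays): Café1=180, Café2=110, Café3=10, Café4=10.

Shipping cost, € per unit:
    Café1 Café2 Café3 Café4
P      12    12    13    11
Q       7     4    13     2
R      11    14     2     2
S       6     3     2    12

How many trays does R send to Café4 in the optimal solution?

The minimum-cost plan:
  P→Café1: 75 × €12 = €900
  Q→Café1: 60 × €7 = €420
  Q→Café2: 20 × €4 = €80
  R→Café1: 45 × €11 = €495
  R→Café3: 10 × €2 = €20
  R→Café4: 10 × €2 = €20
  S→Café2: 90 × €3 = €270
Total cost = €2205.
So R→Café4 carries 10 trays.

10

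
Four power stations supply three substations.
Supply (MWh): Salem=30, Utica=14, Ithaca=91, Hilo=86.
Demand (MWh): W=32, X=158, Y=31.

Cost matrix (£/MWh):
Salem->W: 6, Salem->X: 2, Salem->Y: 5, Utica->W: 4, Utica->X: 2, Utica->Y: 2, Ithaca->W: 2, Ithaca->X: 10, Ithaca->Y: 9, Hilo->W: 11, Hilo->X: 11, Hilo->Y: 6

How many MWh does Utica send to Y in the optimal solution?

0

The minimum-cost plan:
  Salem→X: 30 × £2 = £60
  Utica→X: 14 × £2 = £28
  Ithaca→W: 32 × £2 = £64
  Ithaca→X: 59 × £10 = £590
  Hilo→X: 55 × £11 = £605
  Hilo→Y: 31 × £6 = £186
Total cost = £1533.
The route Utica→Y is not used.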